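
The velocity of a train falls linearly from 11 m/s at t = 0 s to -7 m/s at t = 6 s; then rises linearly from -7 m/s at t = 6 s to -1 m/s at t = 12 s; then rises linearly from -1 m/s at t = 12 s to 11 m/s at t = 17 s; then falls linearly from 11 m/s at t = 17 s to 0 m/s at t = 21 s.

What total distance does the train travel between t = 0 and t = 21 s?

Total distance travelled is ∫|v| dt — sum the magnitudes of each area piece.
0–6 s: v = 0 at t = 11/3 s; triangle areas 121/6 + 49/6 = 85/3 m
6–12 s: |½(-7 + -1)(6)| = 24 m
12–17 s: v = 0 at t = 149/12 s; triangle areas 5/24 + 605/24 = 305/12 m
17–21 s: |½(11 + 0)(4)| = 22 m
Total distance = 99.75 m

99.75 m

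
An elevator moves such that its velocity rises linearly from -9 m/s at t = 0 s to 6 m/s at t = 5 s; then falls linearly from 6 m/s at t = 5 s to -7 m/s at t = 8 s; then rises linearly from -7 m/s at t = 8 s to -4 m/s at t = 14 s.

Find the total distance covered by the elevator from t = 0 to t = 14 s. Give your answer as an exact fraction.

810/13 m

Total distance travelled is ∫|v| dt — sum the magnitudes of each area piece.
0–5 s: v = 0 at t = 3 s; triangle areas 13.5 + 6 = 19.5 m
5–8 s: v = 0 at t = 83/13 s; triangle areas 54/13 + 147/26 = 255/26 m
8–14 s: |½(-7 + -4)(6)| = 33 m
Total distance = 810/13 m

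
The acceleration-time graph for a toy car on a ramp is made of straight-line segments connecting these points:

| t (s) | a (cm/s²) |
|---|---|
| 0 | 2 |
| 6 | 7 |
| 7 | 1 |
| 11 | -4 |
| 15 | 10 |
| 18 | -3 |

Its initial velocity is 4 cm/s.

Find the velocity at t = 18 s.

Δv equals the area under the a-t graph; then v = v₀ + Δv.
0–6 s: ½(2 + 7)(6) = 27 cm/s
6–7 s: ½(7 + 1)(1) = 4 cm/s
7–11 s: ½(1 + -4)(4) = -6 cm/s
11–15 s: ½(-4 + 10)(4) = 12 cm/s
15–18 s: ½(10 + -3)(3) = 10.5 cm/s
Δv = 47.5 cm/s, so v(18) = 4 + (47.5) = 51.5 cm/s.

51.5 cm/s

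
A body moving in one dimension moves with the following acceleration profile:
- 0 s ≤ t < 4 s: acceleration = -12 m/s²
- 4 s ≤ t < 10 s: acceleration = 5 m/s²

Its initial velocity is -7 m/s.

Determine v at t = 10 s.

Δv equals the area under the a-t graph; then v = v₀ + Δv.
0–4 s: -12 × 4 = -48 m/s
4–10 s: 5 × 6 = 30 m/s
Δv = -18 m/s, so v(10) = -7 + (-18) = -25 m/s.

-25 m/s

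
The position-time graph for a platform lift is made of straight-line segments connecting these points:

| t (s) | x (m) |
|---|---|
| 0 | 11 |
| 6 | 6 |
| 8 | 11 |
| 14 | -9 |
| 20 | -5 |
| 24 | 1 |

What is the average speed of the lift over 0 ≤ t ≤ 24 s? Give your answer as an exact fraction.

Average speed = (total path length)/(elapsed time); on a piecewise-linear x-t graph the path length is Σ|Δx|.
0–6 s: |Δx| = |6 − 11| = 5 m
6–8 s: |Δx| = |11 − 6| = 5 m
8–14 s: |Δx| = |-9 − 11| = 20 m
14–20 s: |Δx| = |-5 − -9| = 4 m
20–24 s: |Δx| = |1 − -5| = 6 m
Total path = 40 m; average speed = 40/24 = 5/3 m/s.

5/3 m/s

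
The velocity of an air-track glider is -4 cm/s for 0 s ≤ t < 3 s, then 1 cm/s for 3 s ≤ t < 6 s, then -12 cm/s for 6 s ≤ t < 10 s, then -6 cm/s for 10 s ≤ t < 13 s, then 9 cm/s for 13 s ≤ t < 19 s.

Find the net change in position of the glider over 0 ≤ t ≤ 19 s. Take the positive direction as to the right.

Displacement is the signed area under the v-t curve.
0–3 s: -4 × 3 = -12 cm
3–6 s: 1 × 3 = 3 cm
6–10 s: -12 × 4 = -48 cm
10–13 s: -6 × 3 = -18 cm
13–19 s: 9 × 6 = 54 cm
Net displacement = -21 cm

-21 cm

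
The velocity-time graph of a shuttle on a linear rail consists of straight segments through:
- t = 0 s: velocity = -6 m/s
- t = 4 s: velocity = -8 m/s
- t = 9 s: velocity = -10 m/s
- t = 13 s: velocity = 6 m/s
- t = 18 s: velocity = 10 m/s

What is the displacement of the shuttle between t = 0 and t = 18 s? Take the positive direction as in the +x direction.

-41 m

Net displacement equals the area under the velocity-time graph (areas below the axis count negative).
0–4 s: ½(-6 + -8)(4) = -28 m
4–9 s: ½(-8 + -10)(5) = -45 m
9–13 s: ½(-10 + 6)(4) = -8 m
13–18 s: ½(6 + 10)(5) = 40 m
Net displacement = -41 m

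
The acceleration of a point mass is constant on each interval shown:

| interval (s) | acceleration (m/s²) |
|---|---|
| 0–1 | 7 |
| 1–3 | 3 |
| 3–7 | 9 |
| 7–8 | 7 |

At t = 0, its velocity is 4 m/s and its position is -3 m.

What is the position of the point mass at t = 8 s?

On each constant-a segment, Δv = aΔt and Δx = v₀Δt + ½aΔt²; chain segment to segment.
0–1 s: v starts 4 m/s; Δx = 4·1 + ½·7·1² = 7.5 m; v ends 11 m/s.
1–3 s: v starts 11 m/s; Δx = 11·2 + ½·3·2² = 28 m; v ends 17 m/s.
3–7 s: v starts 17 m/s; Δx = 17·4 + ½·9·4² = 140 m; v ends 53 m/s.
7–8 s: v starts 53 m/s; Δx = 53·1 + ½·7·1² = 56.5 m; v ends 60 m/s.
x(8) = -3 + Σ Δx = 229 m.

229 m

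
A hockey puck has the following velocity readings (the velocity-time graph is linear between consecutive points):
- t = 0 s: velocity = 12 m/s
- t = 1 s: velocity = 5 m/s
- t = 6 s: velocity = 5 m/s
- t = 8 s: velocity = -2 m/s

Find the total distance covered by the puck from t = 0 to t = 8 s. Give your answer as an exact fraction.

527/14 m

Distance (not displacement) is the total path length: add the absolute areas under v-t.
0–1 s: |½(12 + 5)(1)| = 8.5 m
1–6 s: |5| × 5 = 25 m
6–8 s: v = 0 at t = 52/7 s; triangle areas 25/7 + 4/7 = 29/7 m
Total distance = 527/14 m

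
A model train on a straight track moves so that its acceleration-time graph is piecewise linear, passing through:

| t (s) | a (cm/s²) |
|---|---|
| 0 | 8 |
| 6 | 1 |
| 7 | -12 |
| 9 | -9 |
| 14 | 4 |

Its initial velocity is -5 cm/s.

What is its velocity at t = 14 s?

-17 cm/s

Δv equals the area under the a-t graph; then v = v₀ + Δv.
0–6 s: ½(8 + 1)(6) = 27 cm/s
6–7 s: ½(1 + -12)(1) = -5.5 cm/s
7–9 s: ½(-12 + -9)(2) = -21 cm/s
9–14 s: ½(-9 + 4)(5) = -12.5 cm/s
Δv = -12 cm/s, so v(14) = -5 + (-12) = -17 cm/s.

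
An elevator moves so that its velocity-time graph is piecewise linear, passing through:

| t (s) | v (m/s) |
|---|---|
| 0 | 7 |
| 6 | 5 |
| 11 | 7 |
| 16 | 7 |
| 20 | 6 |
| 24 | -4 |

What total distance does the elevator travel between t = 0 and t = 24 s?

Distance (not displacement) is the total path length: add the absolute areas under v-t.
0–6 s: |½(7 + 5)(6)| = 36 m
6–11 s: |½(5 + 7)(5)| = 30 m
11–16 s: |7| × 5 = 35 m
16–20 s: |½(7 + 6)(4)| = 26 m
20–24 s: v = 0 at t = 22.4 s; triangle areas 7.2 + 3.2 = 10.4 m
Total distance = 137.4 m

137.4 m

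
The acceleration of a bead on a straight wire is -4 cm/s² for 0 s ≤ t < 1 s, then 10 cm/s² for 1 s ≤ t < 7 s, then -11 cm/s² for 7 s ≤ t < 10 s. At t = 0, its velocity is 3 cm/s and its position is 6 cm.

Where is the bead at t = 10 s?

On each constant-a segment, Δv = aΔt and Δx = v₀Δt + ½aΔt²; chain segment to segment.
0–1 s: v starts 3 cm/s; Δx = 3·1 + ½·-4·1² = 1 cm; v ends -1 cm/s.
1–7 s: v starts -1 cm/s; Δx = -1·6 + ½·10·6² = 174 cm; v ends 59 cm/s.
7–10 s: v starts 59 cm/s; Δx = 59·3 + ½·-11·3² = 127.5 cm; v ends 26 cm/s.
x(10) = 6 + Σ Δx = 308.5 cm.

308.5 cm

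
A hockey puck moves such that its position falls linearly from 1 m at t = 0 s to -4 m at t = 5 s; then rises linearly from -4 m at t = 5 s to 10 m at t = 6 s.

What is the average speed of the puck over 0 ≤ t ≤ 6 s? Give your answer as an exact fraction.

Average speed = (total path length)/(elapsed time); on a piecewise-linear x-t graph the path length is Σ|Δx|.
0–5 s: |Δx| = |-4 − 1| = 5 m
5–6 s: |Δx| = |10 − -4| = 14 m
Total path = 19 m; average speed = 19/6 = 19/6 m/s.

19/6 m/s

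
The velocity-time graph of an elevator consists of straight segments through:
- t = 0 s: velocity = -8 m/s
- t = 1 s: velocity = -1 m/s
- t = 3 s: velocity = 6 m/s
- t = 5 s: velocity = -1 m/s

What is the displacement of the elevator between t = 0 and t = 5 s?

5.5 m

Net displacement equals the area under the velocity-time graph (areas below the axis count negative).
0–1 s: ½(-8 + -1)(1) = -4.5 m
1–3 s: ½(-1 + 6)(2) = 5 m
3–5 s: ½(6 + -1)(2) = 5 m
Net displacement = 5.5 m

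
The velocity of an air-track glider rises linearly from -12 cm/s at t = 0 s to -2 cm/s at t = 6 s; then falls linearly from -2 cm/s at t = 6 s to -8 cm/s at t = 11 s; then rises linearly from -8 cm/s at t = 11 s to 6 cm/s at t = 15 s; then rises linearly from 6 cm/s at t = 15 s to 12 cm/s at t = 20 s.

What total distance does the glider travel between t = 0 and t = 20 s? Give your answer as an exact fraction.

884/7 cm

Total distance travelled is ∫|v| dt — sum the magnitudes of each area piece.
0–6 s: |½(-12 + -2)(6)| = 42 cm
6–11 s: |½(-2 + -8)(5)| = 25 cm
11–15 s: v = 0 at t = 93/7 s; triangle areas 64/7 + 36/7 = 100/7 cm
15–20 s: |½(6 + 12)(5)| = 45 cm
Total distance = 884/7 cm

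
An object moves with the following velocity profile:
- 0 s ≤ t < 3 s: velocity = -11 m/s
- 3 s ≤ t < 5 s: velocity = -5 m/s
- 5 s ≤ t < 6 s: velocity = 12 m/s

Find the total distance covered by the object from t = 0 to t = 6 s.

Distance (not displacement) is the total path length: add the absolute areas under v-t.
0–3 s: |-11| × 3 = 33 m
3–5 s: |-5| × 2 = 10 m
5–6 s: |12| × 1 = 12 m
Total distance = 55 m

55 m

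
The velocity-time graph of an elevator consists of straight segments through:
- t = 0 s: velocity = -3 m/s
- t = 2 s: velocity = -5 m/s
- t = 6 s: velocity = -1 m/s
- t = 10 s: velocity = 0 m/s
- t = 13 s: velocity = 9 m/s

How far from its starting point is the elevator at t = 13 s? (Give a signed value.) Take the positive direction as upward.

Displacement is the signed area under the v-t curve.
0–2 s: ½(-3 + -5)(2) = -8 m
2–6 s: ½(-5 + -1)(4) = -12 m
6–10 s: ½(-1 + 0)(4) = -2 m
10–13 s: ½(0 + 9)(3) = 13.5 m
Net displacement = -8.5 m

-8.5 m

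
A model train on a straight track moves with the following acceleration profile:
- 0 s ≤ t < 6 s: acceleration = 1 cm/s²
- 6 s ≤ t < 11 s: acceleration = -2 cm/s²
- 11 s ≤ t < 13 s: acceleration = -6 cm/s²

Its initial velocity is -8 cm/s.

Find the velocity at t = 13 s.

Δv equals the area under the a-t graph; then v = v₀ + Δv.
0–6 s: 1 × 6 = 6 cm/s
6–11 s: -2 × 5 = -10 cm/s
11–13 s: -6 × 2 = -12 cm/s
Δv = -16 cm/s, so v(13) = -8 + (-16) = -24 cm/s.

-24 cm/s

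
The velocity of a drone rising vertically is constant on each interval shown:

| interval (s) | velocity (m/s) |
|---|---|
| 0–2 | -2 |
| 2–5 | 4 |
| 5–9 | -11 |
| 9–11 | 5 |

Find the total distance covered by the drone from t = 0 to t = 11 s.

70 m

Total distance travelled is ∫|v| dt — sum the magnitudes of each area piece.
0–2 s: |-2| × 2 = 4 m
2–5 s: |4| × 3 = 12 m
5–9 s: |-11| × 4 = 44 m
9–11 s: |5| × 2 = 10 m
Total distance = 70 m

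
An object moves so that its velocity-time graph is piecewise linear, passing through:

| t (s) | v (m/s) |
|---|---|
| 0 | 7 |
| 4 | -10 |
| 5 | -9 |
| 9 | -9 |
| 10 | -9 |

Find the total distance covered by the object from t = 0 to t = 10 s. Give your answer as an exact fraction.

2449/34 m

Distance (not displacement) is the total path length: add the absolute areas under v-t.
0–4 s: v = 0 at t = 28/17 s; triangle areas 98/17 + 200/17 = 298/17 m
4–5 s: |½(-10 + -9)(1)| = 9.5 m
5–9 s: |-9| × 4 = 36 m
9–10 s: |-9| × 1 = 9 m
Total distance = 2449/34 m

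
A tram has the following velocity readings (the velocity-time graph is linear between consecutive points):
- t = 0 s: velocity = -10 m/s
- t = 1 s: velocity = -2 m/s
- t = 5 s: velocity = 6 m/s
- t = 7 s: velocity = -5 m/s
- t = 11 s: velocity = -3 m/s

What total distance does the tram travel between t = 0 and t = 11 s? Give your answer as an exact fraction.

413/11 m

Distance (not displacement) is the total path length: add the absolute areas under v-t.
0–1 s: |½(-10 + -2)(1)| = 6 m
1–5 s: v = 0 at t = 2 s; triangle areas 1 + 9 = 10 m
5–7 s: v = 0 at t = 67/11 s; triangle areas 36/11 + 25/11 = 61/11 m
7–11 s: |½(-5 + -3)(4)| = 16 m
Total distance = 413/11 m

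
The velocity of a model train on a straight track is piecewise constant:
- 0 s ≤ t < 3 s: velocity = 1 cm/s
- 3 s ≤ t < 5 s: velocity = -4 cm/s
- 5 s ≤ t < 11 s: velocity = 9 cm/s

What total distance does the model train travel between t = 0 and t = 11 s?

65 cm

Total distance travelled is ∫|v| dt — sum the magnitudes of each area piece.
0–3 s: |1| × 3 = 3 cm
3–5 s: |-4| × 2 = 8 cm
5–11 s: |9| × 6 = 54 cm
Total distance = 65 cm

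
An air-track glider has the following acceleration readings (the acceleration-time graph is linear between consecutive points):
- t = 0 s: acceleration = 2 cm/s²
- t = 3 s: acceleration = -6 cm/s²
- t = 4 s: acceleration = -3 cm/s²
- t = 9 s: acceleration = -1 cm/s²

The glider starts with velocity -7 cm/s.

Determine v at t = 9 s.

Δv equals the area under the a-t graph; then v = v₀ + Δv.
0–3 s: ½(2 + -6)(3) = -6 cm/s
3–4 s: ½(-6 + -3)(1) = -4.5 cm/s
4–9 s: ½(-3 + -1)(5) = -10 cm/s
Δv = -20.5 cm/s, so v(9) = -7 + (-20.5) = -27.5 cm/s.

-27.5 cm/s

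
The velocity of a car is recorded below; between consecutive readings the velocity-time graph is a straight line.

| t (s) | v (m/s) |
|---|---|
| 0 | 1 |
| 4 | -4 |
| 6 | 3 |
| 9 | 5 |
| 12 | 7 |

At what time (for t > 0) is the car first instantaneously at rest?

v changes sign on 0–4 s (from 1 to -4); the graph is linear there, so v = 0 at t = 0 + (-1)·(4 − 0)/(-4 − 1) = 0.8 s.

t = 0.8 s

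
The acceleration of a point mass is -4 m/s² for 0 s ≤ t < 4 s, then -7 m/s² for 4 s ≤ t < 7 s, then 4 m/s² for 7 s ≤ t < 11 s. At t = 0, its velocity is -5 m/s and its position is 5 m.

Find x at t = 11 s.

On each constant-a segment, Δv = aΔt and Δx = v₀Δt + ½aΔt²; chain segment to segment.
0–4 s: v starts -5 m/s; Δx = -5·4 + ½·-4·4² = -52 m; v ends -21 m/s.
4–7 s: v starts -21 m/s; Δx = -21·3 + ½·-7·3² = -94.5 m; v ends -42 m/s.
7–11 s: v starts -42 m/s; Δx = -42·4 + ½·4·4² = -136 m; v ends -26 m/s.
x(11) = 5 + Σ Δx = -277.5 m.

-277.5 m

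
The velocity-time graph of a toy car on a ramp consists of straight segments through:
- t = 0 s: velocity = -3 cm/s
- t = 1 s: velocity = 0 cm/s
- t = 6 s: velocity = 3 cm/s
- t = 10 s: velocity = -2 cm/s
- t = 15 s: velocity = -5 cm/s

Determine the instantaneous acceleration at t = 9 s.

Acceleration is the slope of the v-t graph on 6–10 s: (-2 − 3)/(10 − 6) = -1.25 cm/s².

-1.25 cm/s²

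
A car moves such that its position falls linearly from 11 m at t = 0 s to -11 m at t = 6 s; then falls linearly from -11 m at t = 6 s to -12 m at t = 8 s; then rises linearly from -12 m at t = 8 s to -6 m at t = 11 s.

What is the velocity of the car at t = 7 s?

Velocity is the slope of the x-t graph on 6–8 s: (-12 − -11)/(8 − 6) = -0.5 m/s.

-0.5 m/s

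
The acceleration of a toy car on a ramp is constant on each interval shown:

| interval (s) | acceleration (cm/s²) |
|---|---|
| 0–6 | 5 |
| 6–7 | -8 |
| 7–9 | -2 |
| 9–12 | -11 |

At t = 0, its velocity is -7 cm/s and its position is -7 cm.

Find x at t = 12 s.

On each constant-a segment, Δv = aΔt and Δx = v₀Δt + ½aΔt²; chain segment to segment.
0–6 s: v starts -7 cm/s; Δx = -7·6 + ½·5·6² = 48 cm; v ends 23 cm/s.
6–7 s: v starts 23 cm/s; Δx = 23·1 + ½·-8·1² = 19 cm; v ends 15 cm/s.
7–9 s: v starts 15 cm/s; Δx = 15·2 + ½·-2·2² = 26 cm; v ends 11 cm/s.
9–12 s: v starts 11 cm/s; Δx = 11·3 + ½·-11·3² = -16.5 cm; v ends -22 cm/s.
x(12) = -7 + Σ Δx = 69.5 cm.

69.5 cm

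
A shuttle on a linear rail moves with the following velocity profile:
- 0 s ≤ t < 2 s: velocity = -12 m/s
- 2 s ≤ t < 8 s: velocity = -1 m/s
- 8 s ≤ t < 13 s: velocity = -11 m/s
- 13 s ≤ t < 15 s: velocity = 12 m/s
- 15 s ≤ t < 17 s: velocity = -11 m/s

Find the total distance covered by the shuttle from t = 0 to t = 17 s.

Total distance travelled is ∫|v| dt — sum the magnitudes of each area piece.
0–2 s: |-12| × 2 = 24 m
2–8 s: |-1| × 6 = 6 m
8–13 s: |-11| × 5 = 55 m
13–15 s: |12| × 2 = 24 m
15–17 s: |-11| × 2 = 22 m
Total distance = 131 m

131 m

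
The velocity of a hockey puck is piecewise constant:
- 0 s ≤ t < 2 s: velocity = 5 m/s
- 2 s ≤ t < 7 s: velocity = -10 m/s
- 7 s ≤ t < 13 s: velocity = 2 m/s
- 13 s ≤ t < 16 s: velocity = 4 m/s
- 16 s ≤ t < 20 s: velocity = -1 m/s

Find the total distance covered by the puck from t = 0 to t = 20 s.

Total distance travelled is ∫|v| dt — sum the magnitudes of each area piece.
0–2 s: |5| × 2 = 10 m
2–7 s: |-10| × 5 = 50 m
7–13 s: |2| × 6 = 12 m
13–16 s: |4| × 3 = 12 m
16–20 s: |-1| × 4 = 4 m
Total distance = 88 m

88 m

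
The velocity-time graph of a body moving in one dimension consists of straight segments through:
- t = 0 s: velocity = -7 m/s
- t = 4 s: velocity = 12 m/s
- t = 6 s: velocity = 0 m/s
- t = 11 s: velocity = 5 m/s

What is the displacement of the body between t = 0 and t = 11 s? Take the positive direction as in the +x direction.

Displacement is the signed area under the v-t curve.
0–4 s: ½(-7 + 12)(4) = 10 m
4–6 s: ½(12 + 0)(2) = 12 m
6–11 s: ½(0 + 5)(5) = 12.5 m
Net displacement = 34.5 m

34.5 m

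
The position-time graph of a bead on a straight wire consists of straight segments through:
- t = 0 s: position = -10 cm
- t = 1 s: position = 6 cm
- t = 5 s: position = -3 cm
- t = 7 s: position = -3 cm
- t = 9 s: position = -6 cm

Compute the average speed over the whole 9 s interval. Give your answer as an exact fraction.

28/9 cm/s

Average speed = (total path length)/(elapsed time); on a piecewise-linear x-t graph the path length is Σ|Δx|.
0–1 s: |Δx| = |6 − -10| = 16 cm
1–5 s: |Δx| = |-3 − 6| = 9 cm
5–7 s: |Δx| = |-3 − -3| = 0 cm
7–9 s: |Δx| = |-6 − -3| = 3 cm
Total path = 28 cm; average speed = 28/9 = 28/9 cm/s.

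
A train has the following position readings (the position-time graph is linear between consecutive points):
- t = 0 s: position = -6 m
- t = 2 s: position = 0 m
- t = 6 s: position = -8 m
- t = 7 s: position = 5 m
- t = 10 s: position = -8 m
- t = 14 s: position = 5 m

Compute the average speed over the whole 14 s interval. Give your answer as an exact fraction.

Average speed = (total path length)/(elapsed time); on a piecewise-linear x-t graph the path length is Σ|Δx|.
0–2 s: |Δx| = |0 − -6| = 6 m
2–6 s: |Δx| = |-8 − 0| = 8 m
6–7 s: |Δx| = |5 − -8| = 13 m
7–10 s: |Δx| = |-8 − 5| = 13 m
10–14 s: |Δx| = |5 − -8| = 13 m
Total path = 53 m; average speed = 53/14 = 53/14 m/s.

53/14 m/s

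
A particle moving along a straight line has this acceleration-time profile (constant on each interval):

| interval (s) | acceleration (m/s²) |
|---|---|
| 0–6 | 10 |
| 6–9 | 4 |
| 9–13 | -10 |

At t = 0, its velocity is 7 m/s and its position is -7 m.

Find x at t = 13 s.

On each constant-a segment, Δv = aΔt and Δx = v₀Δt + ½aΔt²; chain segment to segment.
0–6 s: v starts 7 m/s; Δx = 7·6 + ½·10·6² = 222 m; v ends 67 m/s.
6–9 s: v starts 67 m/s; Δx = 67·3 + ½·4·3² = 219 m; v ends 79 m/s.
9–13 s: v starts 79 m/s; Δx = 79·4 + ½·-10·4² = 236 m; v ends 39 m/s.
x(13) = -7 + Σ Δx = 670 m.

670 m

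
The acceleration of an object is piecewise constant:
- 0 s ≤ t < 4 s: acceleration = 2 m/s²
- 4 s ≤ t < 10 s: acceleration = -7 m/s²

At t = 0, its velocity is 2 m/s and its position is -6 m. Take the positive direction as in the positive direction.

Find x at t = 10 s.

On each constant-a segment, Δv = aΔt and Δx = v₀Δt + ½aΔt²; chain segment to segment.
0–4 s: v starts 2 m/s; Δx = 2·4 + ½·2·4² = 24 m; v ends 10 m/s.
4–10 s: v starts 10 m/s; Δx = 10·6 + ½·-7·6² = -66 m; v ends -32 m/s.
x(10) = -6 + Σ Δx = -48 m.

-48 m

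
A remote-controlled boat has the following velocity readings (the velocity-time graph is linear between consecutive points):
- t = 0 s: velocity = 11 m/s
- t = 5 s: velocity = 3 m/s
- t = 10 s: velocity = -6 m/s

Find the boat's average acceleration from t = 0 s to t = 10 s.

-1.7 m/s²

Average acceleration = Δv/Δt = (-6 − 11)/(10 − 0) = -1.7 m/s².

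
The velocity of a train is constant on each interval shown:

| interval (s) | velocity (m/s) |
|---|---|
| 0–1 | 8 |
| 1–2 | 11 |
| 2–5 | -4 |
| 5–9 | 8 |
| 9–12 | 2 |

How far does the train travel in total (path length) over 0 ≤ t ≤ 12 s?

69 m

Total distance travelled is ∫|v| dt — sum the magnitudes of each area piece.
0–1 s: |8| × 1 = 8 m
1–2 s: |11| × 1 = 11 m
2–5 s: |-4| × 3 = 12 m
5–9 s: |8| × 4 = 32 m
9–12 s: |2| × 3 = 6 m
Total distance = 69 m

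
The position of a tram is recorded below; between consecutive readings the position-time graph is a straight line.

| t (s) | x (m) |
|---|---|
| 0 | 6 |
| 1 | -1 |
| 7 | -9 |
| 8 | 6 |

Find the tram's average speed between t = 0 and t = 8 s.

Average speed = (total path length)/(elapsed time); on a piecewise-linear x-t graph the path length is Σ|Δx|.
0–1 s: |Δx| = |-1 − 6| = 7 m
1–7 s: |Δx| = |-9 − -1| = 8 m
7–8 s: |Δx| = |6 − -9| = 15 m
Total path = 30 m; average speed = 30/8 = 3.75 m/s.

3.75 m/s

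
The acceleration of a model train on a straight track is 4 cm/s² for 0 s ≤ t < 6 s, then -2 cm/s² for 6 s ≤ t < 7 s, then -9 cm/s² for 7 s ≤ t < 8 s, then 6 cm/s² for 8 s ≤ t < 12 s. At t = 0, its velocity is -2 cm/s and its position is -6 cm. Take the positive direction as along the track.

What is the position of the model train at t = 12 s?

182.5 cm

On each constant-a segment, Δv = aΔt and Δx = v₀Δt + ½aΔt²; chain segment to segment.
0–6 s: v starts -2 cm/s; Δx = -2·6 + ½·4·6² = 60 cm; v ends 22 cm/s.
6–7 s: v starts 22 cm/s; Δx = 22·1 + ½·-2·1² = 21 cm; v ends 20 cm/s.
7–8 s: v starts 20 cm/s; Δx = 20·1 + ½·-9·1² = 15.5 cm; v ends 11 cm/s.
8–12 s: v starts 11 cm/s; Δx = 11·4 + ½·6·4² = 92 cm; v ends 35 cm/s.
x(12) = -6 + Σ Δx = 182.5 cm.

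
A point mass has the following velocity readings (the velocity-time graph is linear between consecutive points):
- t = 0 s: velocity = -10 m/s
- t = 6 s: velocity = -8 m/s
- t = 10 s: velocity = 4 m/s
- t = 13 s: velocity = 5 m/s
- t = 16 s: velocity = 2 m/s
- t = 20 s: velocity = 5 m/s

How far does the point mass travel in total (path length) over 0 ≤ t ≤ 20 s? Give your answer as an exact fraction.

316/3 m

Total distance travelled is ∫|v| dt — sum the magnitudes of each area piece.
0–6 s: |½(-10 + -8)(6)| = 54 m
6–10 s: v = 0 at t = 26/3 s; triangle areas 32/3 + 8/3 = 40/3 m
10–13 s: |½(4 + 5)(3)| = 13.5 m
13–16 s: |½(5 + 2)(3)| = 10.5 m
16–20 s: |½(2 + 5)(4)| = 14 m
Total distance = 316/3 m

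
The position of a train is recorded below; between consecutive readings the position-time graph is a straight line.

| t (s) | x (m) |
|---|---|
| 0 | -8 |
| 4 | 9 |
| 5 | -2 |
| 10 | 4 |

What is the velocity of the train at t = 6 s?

1.2 m/s

Velocity is the slope of the x-t graph on 5–10 s: (4 − -2)/(10 − 5) = 1.2 m/s.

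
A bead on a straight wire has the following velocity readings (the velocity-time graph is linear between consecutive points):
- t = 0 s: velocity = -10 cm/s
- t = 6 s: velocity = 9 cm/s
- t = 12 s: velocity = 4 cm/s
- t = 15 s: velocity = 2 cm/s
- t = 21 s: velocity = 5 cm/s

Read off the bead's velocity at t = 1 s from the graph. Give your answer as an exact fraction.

-41/6 cm/s

On 0–6 s the graph is linear from -10 to 9 cm/s: v(1) = -10 + (9 − -10)·(1 − 0)/(6 − 0) = -41/6 cm/s.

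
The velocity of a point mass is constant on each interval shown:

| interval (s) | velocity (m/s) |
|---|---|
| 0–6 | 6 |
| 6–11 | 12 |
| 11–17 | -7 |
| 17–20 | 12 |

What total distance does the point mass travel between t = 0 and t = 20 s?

Total distance travelled is ∫|v| dt — sum the magnitudes of each area piece.
0–6 s: |6| × 6 = 36 m
6–11 s: |12| × 5 = 60 m
11–17 s: |-7| × 6 = 42 m
17–20 s: |12| × 3 = 36 m
Total distance = 174 m

174 m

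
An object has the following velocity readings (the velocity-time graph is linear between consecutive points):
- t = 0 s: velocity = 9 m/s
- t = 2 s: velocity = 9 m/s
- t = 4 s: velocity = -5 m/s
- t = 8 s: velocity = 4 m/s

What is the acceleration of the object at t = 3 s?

-7 m/s²

Acceleration is the slope of the v-t graph on 2–4 s: (-5 − 9)/(4 − 2) = -7 m/s².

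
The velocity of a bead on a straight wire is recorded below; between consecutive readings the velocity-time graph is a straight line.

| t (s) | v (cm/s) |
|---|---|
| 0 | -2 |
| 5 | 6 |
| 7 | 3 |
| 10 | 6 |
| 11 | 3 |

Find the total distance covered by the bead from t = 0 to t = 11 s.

39.5 cm

Distance (not displacement) is the total path length: add the absolute areas under v-t.
0–5 s: v = 0 at t = 1.25 s; triangle areas 1.25 + 11.25 = 12.5 cm
5–7 s: |½(6 + 3)(2)| = 9 cm
7–10 s: |½(3 + 6)(3)| = 13.5 cm
10–11 s: |½(6 + 3)(1)| = 4.5 cm
Total distance = 39.5 cm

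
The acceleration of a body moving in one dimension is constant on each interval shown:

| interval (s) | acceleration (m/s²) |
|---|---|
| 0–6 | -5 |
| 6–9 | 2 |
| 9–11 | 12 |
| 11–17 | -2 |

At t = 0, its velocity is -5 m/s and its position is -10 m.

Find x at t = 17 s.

On each constant-a segment, Δv = aΔt and Δx = v₀Δt + ½aΔt²; chain segment to segment.
0–6 s: v starts -5 m/s; Δx = -5·6 + ½·-5·6² = -120 m; v ends -35 m/s.
6–9 s: v starts -35 m/s; Δx = -35·3 + ½·2·3² = -96 m; v ends -29 m/s.
9–11 s: v starts -29 m/s; Δx = -29·2 + ½·12·2² = -34 m; v ends -5 m/s.
11–17 s: v starts -5 m/s; Δx = -5·6 + ½·-2·6² = -66 m; v ends -17 m/s.
x(17) = -10 + Σ Δx = -326 m.

-326 m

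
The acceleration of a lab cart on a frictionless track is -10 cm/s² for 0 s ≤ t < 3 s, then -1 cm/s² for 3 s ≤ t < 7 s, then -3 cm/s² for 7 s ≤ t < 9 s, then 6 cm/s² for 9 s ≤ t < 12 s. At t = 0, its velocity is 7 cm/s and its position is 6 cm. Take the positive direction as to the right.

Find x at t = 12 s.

On each constant-a segment, Δv = aΔt and Δx = v₀Δt + ½aΔt²; chain segment to segment.
0–3 s: v starts 7 cm/s; Δx = 7·3 + ½·-10·3² = -24 cm; v ends -23 cm/s.
3–7 s: v starts -23 cm/s; Δx = -23·4 + ½·-1·4² = -100 cm; v ends -27 cm/s.
7–9 s: v starts -27 cm/s; Δx = -27·2 + ½·-3·2² = -60 cm; v ends -33 cm/s.
9–12 s: v starts -33 cm/s; Δx = -33·3 + ½·6·3² = -72 cm; v ends -15 cm/s.
x(12) = 6 + Σ Δx = -250 cm.

-250 cm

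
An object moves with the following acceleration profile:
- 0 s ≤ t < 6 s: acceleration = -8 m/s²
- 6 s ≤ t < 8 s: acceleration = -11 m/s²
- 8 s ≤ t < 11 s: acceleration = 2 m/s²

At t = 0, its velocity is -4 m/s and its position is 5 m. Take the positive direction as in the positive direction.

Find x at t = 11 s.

-502 m

On each constant-a segment, Δv = aΔt and Δx = v₀Δt + ½aΔt²; chain segment to segment.
0–6 s: v starts -4 m/s; Δx = -4·6 + ½·-8·6² = -168 m; v ends -52 m/s.
6–8 s: v starts -52 m/s; Δx = -52·2 + ½·-11·2² = -126 m; v ends -74 m/s.
8–11 s: v starts -74 m/s; Δx = -74·3 + ½·2·3² = -213 m; v ends -68 m/s.
x(11) = 5 + Σ Δx = -502 m.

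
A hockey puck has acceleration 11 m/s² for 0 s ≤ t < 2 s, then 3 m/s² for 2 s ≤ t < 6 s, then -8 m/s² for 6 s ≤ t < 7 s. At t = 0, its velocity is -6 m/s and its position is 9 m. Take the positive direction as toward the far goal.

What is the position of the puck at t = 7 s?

131 m

On each constant-a segment, Δv = aΔt and Δx = v₀Δt + ½aΔt²; chain segment to segment.
0–2 s: v starts -6 m/s; Δx = -6·2 + ½·11·2² = 10 m; v ends 16 m/s.
2–6 s: v starts 16 m/s; Δx = 16·4 + ½·3·4² = 88 m; v ends 28 m/s.
6–7 s: v starts 28 m/s; Δx = 28·1 + ½·-8·1² = 24 m; v ends 20 m/s.
x(7) = 9 + Σ Δx = 131 m.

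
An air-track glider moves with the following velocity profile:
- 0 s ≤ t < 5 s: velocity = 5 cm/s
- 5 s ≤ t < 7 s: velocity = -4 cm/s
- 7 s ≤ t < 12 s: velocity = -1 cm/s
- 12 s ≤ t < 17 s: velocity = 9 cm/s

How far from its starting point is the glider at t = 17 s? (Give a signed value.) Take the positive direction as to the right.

Displacement is the signed area under the v-t curve.
0–5 s: 5 × 5 = 25 cm
5–7 s: -4 × 2 = -8 cm
7–12 s: -1 × 5 = -5 cm
12–17 s: 9 × 5 = 45 cm
Net displacement = 57 cm

57 cm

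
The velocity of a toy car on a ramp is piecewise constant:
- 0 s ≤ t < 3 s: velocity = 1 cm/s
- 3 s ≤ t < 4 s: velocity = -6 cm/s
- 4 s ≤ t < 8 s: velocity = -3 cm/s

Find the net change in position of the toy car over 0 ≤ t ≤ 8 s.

Net displacement equals the area under the velocity-time graph (areas below the axis count negative).
0–3 s: 1 × 3 = 3 cm
3–4 s: -6 × 1 = -6 cm
4–8 s: -3 × 4 = -12 cm
Net displacement = -15 cm

-15 cm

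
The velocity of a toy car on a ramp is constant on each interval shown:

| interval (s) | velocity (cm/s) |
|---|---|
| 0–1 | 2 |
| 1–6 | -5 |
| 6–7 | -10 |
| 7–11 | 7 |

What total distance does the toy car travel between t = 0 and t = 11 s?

65 cm

Total distance travelled is ∫|v| dt — sum the magnitudes of each area piece.
0–1 s: |2| × 1 = 2 cm
1–6 s: |-5| × 5 = 25 cm
6–7 s: |-10| × 1 = 10 cm
7–11 s: |7| × 4 = 28 cm
Total distance = 65 cm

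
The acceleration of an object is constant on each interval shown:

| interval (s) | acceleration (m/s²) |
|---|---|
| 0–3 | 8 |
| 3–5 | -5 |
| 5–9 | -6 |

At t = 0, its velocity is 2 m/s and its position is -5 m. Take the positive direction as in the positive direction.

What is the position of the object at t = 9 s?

On each constant-a segment, Δv = aΔt and Δx = v₀Δt + ½aΔt²; chain segment to segment.
0–3 s: v starts 2 m/s; Δx = 2·3 + ½·8·3² = 42 m; v ends 26 m/s.
3–5 s: v starts 26 m/s; Δx = 26·2 + ½·-5·2² = 42 m; v ends 16 m/s.
5–9 s: v starts 16 m/s; Δx = 16·4 + ½·-6·4² = 16 m; v ends -8 m/s.
x(9) = -5 + Σ Δx = 95 m.

95 m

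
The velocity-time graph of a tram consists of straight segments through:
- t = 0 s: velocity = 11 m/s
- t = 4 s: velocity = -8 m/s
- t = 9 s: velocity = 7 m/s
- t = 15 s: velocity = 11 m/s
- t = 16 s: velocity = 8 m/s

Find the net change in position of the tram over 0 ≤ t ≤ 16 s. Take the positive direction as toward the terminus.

Net displacement equals the area under the velocity-time graph (areas below the axis count negative).
0–4 s: ½(11 + -8)(4) = 6 m
4–9 s: ½(-8 + 7)(5) = -2.5 m
9–15 s: ½(7 + 11)(6) = 54 m
15–16 s: ½(11 + 8)(1) = 9.5 m
Net displacement = 67 m

67 m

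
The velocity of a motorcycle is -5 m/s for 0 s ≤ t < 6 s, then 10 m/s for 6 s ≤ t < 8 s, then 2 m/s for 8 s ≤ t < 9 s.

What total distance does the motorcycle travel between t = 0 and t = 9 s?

Total distance travelled is ∫|v| dt — sum the magnitudes of each area piece.
0–6 s: |-5| × 6 = 30 m
6–8 s: |10| × 2 = 20 m
8–9 s: |2| × 1 = 2 m
Total distance = 52 m

52 m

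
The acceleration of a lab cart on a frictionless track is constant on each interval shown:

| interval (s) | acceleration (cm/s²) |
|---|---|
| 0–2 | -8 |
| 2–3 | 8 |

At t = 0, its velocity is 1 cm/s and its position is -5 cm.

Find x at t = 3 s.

-30 cm

On each constant-a segment, Δv = aΔt and Δx = v₀Δt + ½aΔt²; chain segment to segment.
0–2 s: v starts 1 cm/s; Δx = 1·2 + ½·-8·2² = -14 cm; v ends -15 cm/s.
2–3 s: v starts -15 cm/s; Δx = -15·1 + ½·8·1² = -11 cm; v ends -7 cm/s.
x(3) = -5 + Σ Δx = -30 cm.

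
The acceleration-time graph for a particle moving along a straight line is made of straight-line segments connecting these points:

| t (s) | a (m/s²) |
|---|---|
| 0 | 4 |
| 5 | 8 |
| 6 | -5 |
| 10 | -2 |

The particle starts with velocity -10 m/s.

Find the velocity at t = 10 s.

7.5 m/s

Δv equals the area under the a-t graph; then v = v₀ + Δv.
0–5 s: ½(4 + 8)(5) = 30 m/s
5–6 s: ½(8 + -5)(1) = 1.5 m/s
6–10 s: ½(-5 + -2)(4) = -14 m/s
Δv = 17.5 m/s, so v(10) = -10 + (17.5) = 7.5 m/s.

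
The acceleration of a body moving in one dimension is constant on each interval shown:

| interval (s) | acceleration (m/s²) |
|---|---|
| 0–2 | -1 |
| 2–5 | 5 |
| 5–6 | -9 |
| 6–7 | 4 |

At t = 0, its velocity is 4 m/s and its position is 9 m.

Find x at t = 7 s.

On each constant-a segment, Δv = aΔt and Δx = v₀Δt + ½aΔt²; chain segment to segment.
0–2 s: v starts 4 m/s; Δx = 4·2 + ½·-1·2² = 6 m; v ends 2 m/s.
2–5 s: v starts 2 m/s; Δx = 2·3 + ½·5·3² = 28.5 m; v ends 17 m/s.
5–6 s: v starts 17 m/s; Δx = 17·1 + ½·-9·1² = 12.5 m; v ends 8 m/s.
6–7 s: v starts 8 m/s; Δx = 8·1 + ½·4·1² = 10 m; v ends 12 m/s.
x(7) = 9 + Σ Δx = 66 m.

66 m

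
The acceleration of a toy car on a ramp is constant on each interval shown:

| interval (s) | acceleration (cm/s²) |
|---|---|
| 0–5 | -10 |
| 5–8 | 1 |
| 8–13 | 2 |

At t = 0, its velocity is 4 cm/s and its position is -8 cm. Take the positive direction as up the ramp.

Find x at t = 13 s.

-436.5 cm

On each constant-a segment, Δv = aΔt and Δx = v₀Δt + ½aΔt²; chain segment to segment.
0–5 s: v starts 4 cm/s; Δx = 4·5 + ½·-10·5² = -105 cm; v ends -46 cm/s.
5–8 s: v starts -46 cm/s; Δx = -46·3 + ½·1·3² = -133.5 cm; v ends -43 cm/s.
8–13 s: v starts -43 cm/s; Δx = -43·5 + ½·2·5² = -190 cm; v ends -33 cm/s.
x(13) = -8 + Σ Δx = -436.5 cm.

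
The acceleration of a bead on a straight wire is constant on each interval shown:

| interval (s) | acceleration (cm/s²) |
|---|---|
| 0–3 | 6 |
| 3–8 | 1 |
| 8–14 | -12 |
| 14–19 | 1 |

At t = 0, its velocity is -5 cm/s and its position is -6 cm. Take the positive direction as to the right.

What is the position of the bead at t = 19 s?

On each constant-a segment, Δv = aΔt and Δx = v₀Δt + ½aΔt²; chain segment to segment.
0–3 s: v starts -5 cm/s; Δx = -5·3 + ½·6·3² = 12 cm; v ends 13 cm/s.
3–8 s: v starts 13 cm/s; Δx = 13·5 + ½·1·5² = 77.5 cm; v ends 18 cm/s.
8–14 s: v starts 18 cm/s; Δx = 18·6 + ½·-12·6² = -108 cm; v ends -54 cm/s.
14–19 s: v starts -54 cm/s; Δx = -54·5 + ½·1·5² = -257.5 cm; v ends -49 cm/s.
x(19) = -6 + Σ Δx = -282 cm.

-282 cm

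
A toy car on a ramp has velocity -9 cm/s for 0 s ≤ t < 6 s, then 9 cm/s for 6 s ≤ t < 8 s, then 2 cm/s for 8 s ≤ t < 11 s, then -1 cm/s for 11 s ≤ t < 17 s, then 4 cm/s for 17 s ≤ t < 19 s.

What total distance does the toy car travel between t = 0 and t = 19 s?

Total distance travelled is ∫|v| dt — sum the magnitudes of each area piece.
0–6 s: |-9| × 6 = 54 cm
6–8 s: |9| × 2 = 18 cm
8–11 s: |2| × 3 = 6 cm
11–17 s: |-1| × 6 = 6 cm
17–19 s: |4| × 2 = 8 cm
Total distance = 92 cm

92 cm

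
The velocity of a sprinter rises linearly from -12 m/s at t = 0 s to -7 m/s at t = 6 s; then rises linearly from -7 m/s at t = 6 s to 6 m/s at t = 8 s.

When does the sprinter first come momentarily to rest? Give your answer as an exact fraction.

t = 92/13 s

v changes sign on 6–8 s (from -7 to 6); the graph is linear there, so v = 0 at t = 6 + (7)·(8 − 6)/(6 − -7) = 92/13 s.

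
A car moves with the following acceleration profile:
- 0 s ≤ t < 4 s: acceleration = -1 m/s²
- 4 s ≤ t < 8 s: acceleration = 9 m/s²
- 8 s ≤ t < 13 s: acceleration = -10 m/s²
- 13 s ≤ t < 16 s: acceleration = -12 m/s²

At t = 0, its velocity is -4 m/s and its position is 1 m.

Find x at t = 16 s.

On each constant-a segment, Δv = aΔt and Δx = v₀Δt + ½aΔt²; chain segment to segment.
0–4 s: v starts -4 m/s; Δx = -4·4 + ½·-1·4² = -24 m; v ends -8 m/s.
4–8 s: v starts -8 m/s; Δx = -8·4 + ½·9·4² = 40 m; v ends 28 m/s.
8–13 s: v starts 28 m/s; Δx = 28·5 + ½·-10·5² = 15 m; v ends -22 m/s.
13–16 s: v starts -22 m/s; Δx = -22·3 + ½·-12·3² = -120 m; v ends -58 m/s.
x(16) = 1 + Σ Δx = -88 m.

-88 m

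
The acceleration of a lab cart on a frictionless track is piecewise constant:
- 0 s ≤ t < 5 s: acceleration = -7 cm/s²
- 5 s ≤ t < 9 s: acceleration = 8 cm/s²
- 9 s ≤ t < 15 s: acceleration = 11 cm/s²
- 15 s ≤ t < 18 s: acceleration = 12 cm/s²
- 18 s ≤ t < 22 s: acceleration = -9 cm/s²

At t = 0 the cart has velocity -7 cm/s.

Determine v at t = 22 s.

Δv equals the area under the a-t graph; then v = v₀ + Δv.
0–5 s: -7 × 5 = -35 cm/s
5–9 s: 8 × 4 = 32 cm/s
9–15 s: 11 × 6 = 66 cm/s
15–18 s: 12 × 3 = 36 cm/s
18–22 s: -9 × 4 = -36 cm/s
Δv = 63 cm/s, so v(22) = -7 + (63) = 56 cm/s.

56 cm/s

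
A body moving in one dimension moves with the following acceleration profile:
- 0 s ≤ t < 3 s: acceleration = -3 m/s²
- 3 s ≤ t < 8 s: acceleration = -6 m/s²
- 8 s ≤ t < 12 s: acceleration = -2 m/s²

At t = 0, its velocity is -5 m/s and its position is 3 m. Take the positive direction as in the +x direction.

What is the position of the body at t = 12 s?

-362.5 m

On each constant-a segment, Δv = aΔt and Δx = v₀Δt + ½aΔt²; chain segment to segment.
0–3 s: v starts -5 m/s; Δx = -5·3 + ½·-3·3² = -28.5 m; v ends -14 m/s.
3–8 s: v starts -14 m/s; Δx = -14·5 + ½·-6·5² = -145 m; v ends -44 m/s.
8–12 s: v starts -44 m/s; Δx = -44·4 + ½·-2·4² = -192 m; v ends -52 m/s.
x(12) = 3 + Σ Δx = -362.5 m.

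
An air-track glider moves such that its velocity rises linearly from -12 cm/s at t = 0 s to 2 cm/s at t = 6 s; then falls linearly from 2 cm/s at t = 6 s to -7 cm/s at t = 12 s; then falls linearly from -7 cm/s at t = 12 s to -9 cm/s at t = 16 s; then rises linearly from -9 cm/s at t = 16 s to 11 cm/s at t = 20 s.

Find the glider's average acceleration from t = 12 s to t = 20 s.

Average acceleration = Δv/Δt = (11 − -7)/(20 − 12) = 2.25 cm/s².

2.25 cm/s²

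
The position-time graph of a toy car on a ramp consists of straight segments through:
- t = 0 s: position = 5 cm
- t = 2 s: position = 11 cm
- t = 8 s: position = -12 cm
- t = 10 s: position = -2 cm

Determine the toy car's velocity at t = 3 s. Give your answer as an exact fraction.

-23/6 cm/s

Velocity is the slope of the x-t graph on 2–8 s: (-12 − 11)/(8 − 2) = -23/6 cm/s.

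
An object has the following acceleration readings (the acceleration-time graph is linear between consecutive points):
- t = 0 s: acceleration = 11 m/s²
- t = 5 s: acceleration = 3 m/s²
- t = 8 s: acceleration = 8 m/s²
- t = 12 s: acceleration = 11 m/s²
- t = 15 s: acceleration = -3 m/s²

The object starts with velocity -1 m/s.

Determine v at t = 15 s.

100.5 m/s

Δv equals the area under the a-t graph; then v = v₀ + Δv.
0–5 s: ½(11 + 3)(5) = 35 m/s
5–8 s: ½(3 + 8)(3) = 16.5 m/s
8–12 s: ½(8 + 11)(4) = 38 m/s
12–15 s: ½(11 + -3)(3) = 12 m/s
Δv = 101.5 m/s, so v(15) = -1 + (101.5) = 100.5 m/s.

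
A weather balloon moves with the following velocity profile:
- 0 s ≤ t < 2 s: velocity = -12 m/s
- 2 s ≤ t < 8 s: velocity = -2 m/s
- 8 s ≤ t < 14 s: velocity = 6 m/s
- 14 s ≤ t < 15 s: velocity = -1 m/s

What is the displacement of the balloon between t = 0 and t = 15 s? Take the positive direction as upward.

-1 m

Displacement is the signed area under the v-t curve.
0–2 s: -12 × 2 = -24 m
2–8 s: -2 × 6 = -12 m
8–14 s: 6 × 6 = 36 m
14–15 s: -1 × 1 = -1 m
Net displacement = -1 m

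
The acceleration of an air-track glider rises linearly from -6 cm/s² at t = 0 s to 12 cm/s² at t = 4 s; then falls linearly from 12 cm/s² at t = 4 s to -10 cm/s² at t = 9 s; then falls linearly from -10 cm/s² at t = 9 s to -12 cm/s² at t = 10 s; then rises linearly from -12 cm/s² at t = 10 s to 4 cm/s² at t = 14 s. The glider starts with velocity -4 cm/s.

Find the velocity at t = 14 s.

Δv equals the area under the a-t graph; then v = v₀ + Δv.
0–4 s: ½(-6 + 12)(4) = 12 cm/s
4–9 s: ½(12 + -10)(5) = 5 cm/s
9–10 s: ½(-10 + -12)(1) = -11 cm/s
10–14 s: ½(-12 + 4)(4) = -16 cm/s
Δv = -10 cm/s, so v(14) = -4 + (-10) = -14 cm/s.

-14 cm/s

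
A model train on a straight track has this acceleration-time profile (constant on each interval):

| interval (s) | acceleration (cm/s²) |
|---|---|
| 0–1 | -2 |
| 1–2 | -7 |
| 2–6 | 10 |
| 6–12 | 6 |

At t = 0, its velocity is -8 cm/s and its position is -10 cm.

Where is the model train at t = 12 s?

225.5 cm

On each constant-a segment, Δv = aΔt and Δx = v₀Δt + ½aΔt²; chain segment to segment.
0–1 s: v starts -8 cm/s; Δx = -8·1 + ½·-2·1² = -9 cm; v ends -10 cm/s.
1–2 s: v starts -10 cm/s; Δx = -10·1 + ½·-7·1² = -13.5 cm; v ends -17 cm/s.
2–6 s: v starts -17 cm/s; Δx = -17·4 + ½·10·4² = 12 cm; v ends 23 cm/s.
6–12 s: v starts 23 cm/s; Δx = 23·6 + ½·6·6² = 246 cm; v ends 59 cm/s.
x(12) = -10 + Σ Δx = 225.5 cm.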